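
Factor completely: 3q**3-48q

Factor out 3q, leaving q**2-16, which is a difference of two squares.

3q(q+4)(q-4)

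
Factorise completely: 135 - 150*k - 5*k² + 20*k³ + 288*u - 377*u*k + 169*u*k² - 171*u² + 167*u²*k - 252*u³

Group: 4*u*(-63*u² - 37*u*k + 36*u - 4*k² - 3*k + 27) + (-5*k + 5)*(-63*u² - 37*u*k + 36*u - 4*k² - 3*k + 27); both groups contain (-63*u² - 37*u*k + 36*u - 4*k² - 3*k + 27), so (4*u - 5*k + 5) is a factor with cofactor -63*u² - 37*u*k + 36*u - 4*k² - 3*k + 27.
The cofactor groups again: -63*u² - 37*u*k + 36*u - 4*k² - 3*k + 27 = -7*u*(9*u + 4*k - 9) + (-k - 3)*(9*u + 4*k - 9); both groups contain (9*u + 4*k - 9), giving -(7*u + k + 3)*(9*u + 4*k - 9).

-(4*u - 5*k + 5)*(9*u + 4*k - 9)*(7*u + k + 3)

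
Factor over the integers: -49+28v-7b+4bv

Group as (4bv-7b) + (28v-49) = b(4v-7) + 7(4v-7).
Both groups share the factor (4v-7).

(4v-7)(b+7)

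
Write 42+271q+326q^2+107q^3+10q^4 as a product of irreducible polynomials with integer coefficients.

(2q+7)(5q+1)(q+1)(q+6)

By the rational root theorem, q = -7/2 is a root, giving the factor (2q+7) and quotient 5q^3+36q^2+37q+6.
Next, q = -1 is a root, so (q+1) is a factor; dividing leaves 5q^2+31q+6.
The remaining quadratic factors as (q+6)(5q+1).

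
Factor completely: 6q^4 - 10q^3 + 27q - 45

Group as (6q^4 + 27q) + (-10q^3 - 45) = 3q(2q^3 + 9) - 5(2q^3 + 9).
Both groups share the factor (2q^3 + 9).

(3q - 5)(2q^3 + 9)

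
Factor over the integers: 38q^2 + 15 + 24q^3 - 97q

Trying the rational-root candidates, q = 5/4 is a root, giving the factor (4q - 5) and quotient 6q^2 + 17q - 3.
The remaining quadratic factors as (6q - 1)(q + 3).

(4q - 5)(6q - 1)(q + 3)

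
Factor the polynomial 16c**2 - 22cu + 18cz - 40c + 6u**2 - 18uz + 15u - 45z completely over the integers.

Group: 2c(8c - 3u + 9z) + (-2u - 5)(8c - 3u + 9z); both groups contain (8c - 3u + 9z).

(2c - 2u - 5)(8c - 3u + 9z)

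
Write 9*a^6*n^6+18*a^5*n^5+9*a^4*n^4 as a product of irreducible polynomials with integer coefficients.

Factor out 9*a^4*n^4 first: what remains is a^2*n^2+2*a*n+1.
Recognize a perfect-square trinomial with the parts 1 and a*n.

9*a^4*n^4*(a*n+1)^2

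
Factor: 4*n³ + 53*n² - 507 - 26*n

(4*n + 13)*(n + 13)*(n - 3)

Trying the rational-root candidates, n = -13/4 is a root, so (4*n + 13) divides it; the quotient is n² + 10*n - 39.
The remaining quadratic factors as (n + 13)(n - 3).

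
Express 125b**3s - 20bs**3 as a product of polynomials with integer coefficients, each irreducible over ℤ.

5bs(5b + 2s)(5b - 2s)

Factor out 5bs, leaving 25b**2 - 4s**2, which is a difference of two squares.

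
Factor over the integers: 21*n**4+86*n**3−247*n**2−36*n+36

(3*n−1)*(7*n+3)*(n+6)*(n−2)

By the rational root theorem, n = 1/3 is a root, so (3*n−1) divides it; the quotient is 7*n**3+31*n**2−72*n−36.
Next, n = −3/7 is a root, so (7*n+3) divides it; the quotient is n**2+4*n−12.
The remaining quadratic factors as (n+6)(n−2).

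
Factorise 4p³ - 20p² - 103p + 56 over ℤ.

(2p + 7)(2p - 1)(p - 8)

Trying the rational-root candidates, p = -7/2 is a root, so (2p + 7) divides it; the quotient is 2p² - 17p + 8.
The remaining quadratic factors as (2p - 1)(p - 8).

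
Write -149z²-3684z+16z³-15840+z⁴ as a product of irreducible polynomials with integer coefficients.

(z+11)(z+12)(z+8)(z-15)

Among the possible rational roots, z = -12 is a root, so (z+12) is a factor; dividing leaves z³+4z²-197z-1320.
Then z = -11 is a root, giving the factor (z+11) and quotient z²-7z-120.
The remaining quadratic factors as (z-15)(z+8).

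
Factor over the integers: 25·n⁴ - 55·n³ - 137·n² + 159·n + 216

(5·n + 8)·(5·n - 9)·(n + 1)·(n - 3)

Among the possible rational roots, n = -8/5 is a root, so (5·n + 8) is a factor; dividing leaves 5·n³ - 19·n² + 3·n + 27.
Then n = 3 is a root, so (n - 3) is a factor; dividing leaves 5·n² - 4·n - 9.
The remaining quadratic factors as (n + 1)(5·n - 9).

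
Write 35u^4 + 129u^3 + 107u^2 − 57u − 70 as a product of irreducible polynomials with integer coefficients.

By the rational root theorem, u = −1 is a root, so (u + 1) divides it; the quotient is 35u^3 + 94u^2 + 13u − 70.
Then u = −7/5 is a root, so (5u + 7) is a factor; dividing leaves 7u^2 + 9u − 10.
The remaining quadratic factors as (7u − 5)(u + 2).

(5u + 7)(7u − 5)(u + 1)(u + 2)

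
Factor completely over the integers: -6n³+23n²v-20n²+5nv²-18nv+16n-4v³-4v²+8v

Group: n(-6n²-nv+4n+v²+2v) + (-4v+4)(-6n²-nv+4n+v²+2v); both groups contain (-6n²-nv+4n+v²+2v), so (n-4v+4) is a factor with cofactor -6n²-nv+4n+v²+2v.
The cofactor groups again: -6n²-nv+4n+v²+2v = -2n(3n-v-2) - v(3n-v-2); both groups contain (3n-v-2), giving -(2n+v)(3n-v-2).

-(2n+v)(3n-v-2)(n-4v+4)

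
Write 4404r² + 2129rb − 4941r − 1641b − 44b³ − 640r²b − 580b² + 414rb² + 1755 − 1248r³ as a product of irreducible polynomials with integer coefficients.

Group: 13r(−96r² − 64rb + 228r + 22b² + 125b − 117) + (−2b − 15)(−96r² − 64rb + 228r + 22b² + 125b − 117); both groups contain (−96r² − 64rb + 228r + 22b² + 125b − 117), so (13r − 2b − 15) is a factor with cofactor −96r² − 64rb + 228r + 22b² + 125b − 117.
The cofactor groups again: −96r² − 64rb + 228r + 22b² + 125b − 117 = −12r(8r − 2b − 13) + (−11b + 9)(8r − 2b − 13); both groups contain (8r − 2b − 13), giving −(12r + 11b − 9)(8r − 2b − 13).

−(13r − 2b − 15)(8r − 2b − 13)(12r + 11b − 9)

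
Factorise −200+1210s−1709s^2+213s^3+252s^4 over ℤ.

Testing divisors of the constant over divisors of the leading coefficient, s = 5/3 is a root, so (3s−5) is a factor; dividing leaves 84s^3+211s^2−218s+40.
Next, s = 4/7 is a root, so (7s−4) divides it; the quotient is 12s^2+37s−10.
The remaining quadratic factors as (4s−1)(3s+10).

(3s+10)(3s−5)(4s−1)(7s−4)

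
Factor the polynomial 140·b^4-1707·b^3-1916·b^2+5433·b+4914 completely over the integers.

(4·b+7)·(5·b-9)·(7·b+6)·(b-13)

Trying the rational-root candidates, b = 9/5 is a root, giving the factor (5·b-9) and quotient 28·b^3-291·b^2-907·b-546.
Continuing, b = -6/7 is a root, giving the factor (7·b+6) and quotient 4·b^2-45·b-91.
The remaining quadratic factors as (4·b+7)(b-13).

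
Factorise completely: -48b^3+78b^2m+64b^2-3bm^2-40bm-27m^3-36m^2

Group: 2b(-24b^2+51bm+32b-27m^2-36m) + m(-24b^2+51bm+32b-27m^2-36m); both groups contain (-24b^2+51bm+32b-27m^2-36m), so (2b+m) is a factor with cofactor -24b^2+51bm+32b-27m^2-36m.
The cofactor groups again: -24b^2+51bm+32b-27m^2-36m = -8b(3b-3m-4) + 9m(3b-3m-4); both groups contain (3b-3m-4), giving -(8b-9m)(3b-3m-4).

-(2b+m)(3b-3m-4)(8b-9m)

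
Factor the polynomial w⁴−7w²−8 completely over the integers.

Substitute u = w² to get a quadratic in u, then factor.
w²+1 is irreducible over ℤ (sum of squares).
w²−8 is irreducible over ℤ (8 is not a perfect square).

(w²+1)(w²−8)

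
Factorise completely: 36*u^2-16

4*(3*u+2)*(3*u-2)

Every term has a factor of 4. Then 9*u^2-4 = (3*u)² − (2)².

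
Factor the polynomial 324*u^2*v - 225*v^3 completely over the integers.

9*v*(6*u + 5*v)*(6*u - 5*v)

Every term has a factor of 9*v. Then 36*u^2 - 25*v^2 = (6*u)² − (5*v)².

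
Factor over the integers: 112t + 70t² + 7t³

7t(t + 2)(t + 8)

Pull out the common factor 7t, then factor the remaining trinomial.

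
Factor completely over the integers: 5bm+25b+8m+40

(5b+8)(m+5)

Group as (5bm+25b) + (8m+40) = 5b(m+5) + 8(m+5).
Both groups share the factor (m+5).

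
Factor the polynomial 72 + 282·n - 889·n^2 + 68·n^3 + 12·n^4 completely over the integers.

(2·n - 1)·(6·n + 1)·(n + 12)·(n - 6)

Among the possible rational roots, n = 1/2 is a root, giving the factor (2·n - 1) and quotient 6·n^3 + 37·n^2 - 426·n - 72.
Then n = -1/6 is a root, so (6·n + 1) divides it; the quotient is n^2 + 6·n - 72.
The remaining quadratic factors as (n - 6)(n + 12).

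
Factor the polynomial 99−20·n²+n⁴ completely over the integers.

Substitute u = n² to get a quadratic in u, then factor.
n²−9 is a difference of squares.
n²−11 is irreducible over ℤ (11 is not a perfect square).

(n+3)·(n−3)·(n²−11)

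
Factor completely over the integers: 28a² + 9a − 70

Need a pair with product 28·(−70) = −1960 and sum 9: that's −40 and 49.
Split the middle term: 28a² − 40a + 49a − 70 = 4a(7a − 10) + 7(7a − 10).

(4a + 7)(7a − 10)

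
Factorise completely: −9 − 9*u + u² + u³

By the rational root theorem, u = −3 is a root, so (u + 3) divides it; the quotient is u² − 2*u − 3.
The remaining quadratic factors as (u + 1)(u − 3).

(u + 1)*(u + 3)*(u − 3)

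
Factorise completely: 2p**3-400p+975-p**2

Trying the rational-root candidates, p = 5/2 is a root, so (2p-5) is a factor; dividing leaves p**2+2p-195.
The remaining quadratic factors as (p+15)(p-13).

(2p-5)(p+15)(p-13)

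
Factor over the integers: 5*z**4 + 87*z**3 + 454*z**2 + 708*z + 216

(5*z + 2)*(z + 2)*(z + 6)*(z + 9)

Testing divisors of the constant over divisors of the leading coefficient, z = −2 is a root, giving the factor (z + 2) and quotient 5*z**3 + 77*z**2 + 300*z + 108.
Continuing, z = −6 is a root, so (z + 6) divides it; the quotient is 5*z**2 + 47*z + 18.
The remaining quadratic factors as (5*z + 2)(z + 9).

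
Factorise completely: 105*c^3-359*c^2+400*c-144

Trying the rational-root candidates, c = 4/3 is a root, giving the factor (3*c-4) and quotient 35*c^2-73*c+36.
The remaining quadratic factors as (7*c-9)(5*c-4).

(3*c-4)*(5*c-4)*(7*c-9)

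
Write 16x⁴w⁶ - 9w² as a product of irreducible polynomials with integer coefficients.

Pull out the common factor w², leaving 16x⁴w⁴ - 9.
Recognize a difference of squares with the parts 4x²w² and 3.

w²(4x²w² + 3)(4x²w² - 3)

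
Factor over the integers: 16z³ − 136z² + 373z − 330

Testing divisors of the constant over divisors of the leading coefficient, z = 15/4 is a root, so (4z − 15) is a factor; dividing leaves 4z² − 19z + 22.
The remaining quadratic factors as (4z − 11)(z − 2).

(4z − 11)(4z − 15)(z − 2)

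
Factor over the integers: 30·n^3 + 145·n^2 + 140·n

5·n·(2·n + 7)·(3·n + 4)

Pull out the common factor 5·n, then factor the remaining trinomial.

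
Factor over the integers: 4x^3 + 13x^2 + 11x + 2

Testing divisors of the constant over divisors of the leading coefficient, x = -1/4 is a root, giving the factor (4x + 1) and quotient x^2 + 3x + 2.
The remaining quadratic factors as (x + 1)(x + 2).

(4x + 1)(x + 1)(x + 2)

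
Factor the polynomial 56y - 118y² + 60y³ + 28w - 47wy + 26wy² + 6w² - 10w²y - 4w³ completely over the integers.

Group: 2w(-2w² + wy - 4w + 10y² - 8y) + (6y - 7)(-2w² + wy - 4w + 10y² - 8y); both groups contain (-2w² + wy - 4w + 10y² - 8y), so (2w + 6y - 7) is a factor with cofactor -2w² + wy - 4w + 10y² - 8y.
The cofactor groups again: -2w² + wy - 4w + 10y² - 8y = -w(2w - 5y + 4) - 2y(2w - 5y + 4); both groups contain (2w - 5y + 4), giving -(w + 2y)(2w - 5y + 4).

-(2w + 6y - 7)(2w - 5y + 4)(w + 2y)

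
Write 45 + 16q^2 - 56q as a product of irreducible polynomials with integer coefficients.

Need a pair with product 16·45 = 720 and sum -56: that's -36 and -20.
Split the middle term: 16q^2 - 36q - 20q + 45 = 4q(4q - 9) - 5(4q - 9).

(4q - 5)(4q - 9)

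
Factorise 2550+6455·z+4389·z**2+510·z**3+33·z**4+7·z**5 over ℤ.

(7·z+5)·(z+1)·(z+6)·(z**2−3·z+85)

Among the possible rational roots, z = −5/7 is a root, so (7·z+5) divides it; the quotient is z**4+4·z**3+70·z**2+577·z+510.
Next, z = −6 is a root, so (z+6) divides it; the quotient is z**3−2·z**2+82·z+85.
Then z = −1 is a root, so (z+1) is a factor; dividing leaves z**2−3·z+85.
The quadratic z**2−3·z+85 has discriminant −331 < 0 and is irreducible over ℤ.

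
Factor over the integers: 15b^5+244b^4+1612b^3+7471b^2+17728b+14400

Trying the rational-root candidates, b = -9 is a root, so (b+9) divides it; the quotient is 15b^4+109b^3+631b^2+1792b+1600.
Continuing, b = -8/3 is a root, giving the factor (3b+8) and quotient 5b^3+23b^2+149b+200.
Then b = -8/5 is a root, so (5b+8) divides it; the quotient is b^2+3b+25.
The quadratic b^2+3b+25 has discriminant -91 < 0 and is irreducible over ℤ.

(3b+8)(5b+8)(b+9)(b^2+3b+25)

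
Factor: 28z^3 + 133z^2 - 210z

7z(4z - 5)(z + 6)

Pull out the common factor 7z, then factor the remaining trinomial.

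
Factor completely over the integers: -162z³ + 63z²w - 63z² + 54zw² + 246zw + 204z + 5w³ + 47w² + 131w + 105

-(6z - 5w - 7)(3z + w + 3)(9z + w + 5)

Group: 6z(-27z² - 12zw - 42z - w² - 8w - 15) + (-5w - 7)(-27z² - 12zw - 42z - w² - 8w - 15); both groups contain (-27z² - 12zw - 42z - w² - 8w - 15), so (6z - 5w - 7) is a factor with cofactor -27z² - 12zw - 42z - w² - 8w - 15.
The cofactor groups again: -27z² - 12zw - 42z - w² - 8w - 15 = -3z(9z + w + 5) + (-w - 3)(9z + w + 5); both groups contain (9z + w + 5), giving -(3z + w + 3)(9z + w + 5).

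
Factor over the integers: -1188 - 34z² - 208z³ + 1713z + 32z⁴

(2z - 9)(4z + 11)(4z - 3)(z - 4)

Trying the rational-root candidates, z = 9/2 is a root, so (2z - 9) is a factor; dividing leaves 16z³ - 32z² - 161z + 132.
Next, z = 3/4 is a root, giving the factor (4z - 3) and quotient 4z² - 5z - 44.
The remaining quadratic factors as (z - 4)(4z + 11).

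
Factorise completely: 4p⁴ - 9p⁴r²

Pull out the common factor p⁴, leaving -9r² + 4.
Recognize a difference of squares with the parts 2 and 3r.

-p⁴(3r + 2)(3r - 2)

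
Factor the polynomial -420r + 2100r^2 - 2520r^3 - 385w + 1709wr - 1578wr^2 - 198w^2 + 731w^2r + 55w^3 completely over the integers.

Group: w(55w^2 - 94wr + 77w - 168r^2 + 84r) + (15r - 5)(55w^2 - 94wr + 77w - 168r^2 + 84r); both groups contain (55w^2 - 94wr + 77w - 168r^2 + 84r), so (w + 15r - 5) is a factor with cofactor 55w^2 - 94wr + 77w - 168r^2 + 84r.
The cofactor groups again: 55w^2 - 94wr + 77w - 168r^2 + 84r = 11w(5w - 14r + 7) + 12r(5w - 14r + 7); both groups contain (5w - 14r + 7), giving (11w + 12r)(5w - 14r + 7).

(5w - 14r + 7)(11w + 12r)(w + 15r - 5)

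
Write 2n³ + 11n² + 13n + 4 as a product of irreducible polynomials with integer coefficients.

(2n + 1)(n + 1)(n + 4)

Testing divisors of the constant over divisors of the leading coefficient, n = -4 is a root, giving the factor (n + 4) and quotient 2n² + 3n + 1.
The remaining quadratic factors as (2n + 1)(n + 1).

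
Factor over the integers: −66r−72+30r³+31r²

(2r−3)(3r+4)(5r+6)

Among the possible rational roots, r = 3/2 is a root, giving the factor (2r−3) and quotient 15r²+38r+24.
The remaining quadratic factors as (5r+6)(3r+4).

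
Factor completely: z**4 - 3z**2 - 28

(z**2 + 4)(z**2 - 7)

Substitute u = z**2 to get a quadratic in u, then factor.
z**2 + 4 is irreducible over ℤ (sum of squares).
z**2 - 7 is irreducible over ℤ (7 is not a perfect square).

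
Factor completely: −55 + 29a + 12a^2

(3a + 11)(4a − 5)

Need a pair with product 12·(−55) = −660 and sum 29: that's 44 and −15.
Split the middle term: 12a^2 + 44a − 15a − 55 = 4a(3a + 11) − 5(3a + 11).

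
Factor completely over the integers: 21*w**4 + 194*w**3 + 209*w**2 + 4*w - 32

Trying the rational-root candidates, w = -8 is a root, so (w + 8) divides it; the quotient is 21*w**3 + 26*w**2 + w - 4.
Next, w = -1 is a root, giving the factor (w + 1) and quotient 21*w**2 + 5*w - 4.
The remaining quadratic factors as (7*w + 4)(3*w - 1).

(3*w - 1)*(7*w + 4)*(w + 1)*(w + 8)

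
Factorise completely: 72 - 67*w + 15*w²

Need a pair with product 15·72 = 1080 and sum -67: that's -40 and -27.
Split the middle term: 15*w² - 40*w - 27*w + 72 = 5*w*(3*w - 8) - 9*(3*w - 8).

(3*w - 8)*(5*w - 9)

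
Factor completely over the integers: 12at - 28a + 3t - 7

(3t - 7)(4a + 1)

Group as (12at - 28a) + (3t - 7) = 4a(3t - 7) + (3t - 7).
Both groups share the factor (3t - 7).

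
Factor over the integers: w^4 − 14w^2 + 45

(w + 3)(w − 3)(w^2 − 5)

Substitute u = w^2 to get a quadratic in u, then factor.
w^2 − 5 is irreducible over ℤ (5 is not a perfect square).
w^2 − 9 is a difference of squares.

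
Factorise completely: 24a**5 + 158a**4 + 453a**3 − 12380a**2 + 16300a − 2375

(4a − 5)(6a − 1)(a − 5)(a**2 + 13a + 95)

Among the possible rational roots, a = 1/6 is a root, so (6a − 1) is a factor; dividing leaves 4a**4 + 27a**3 + 80a**2 − 2050a + 2375.
Continuing, a = 5/4 is a root, giving the factor (4a − 5) and quotient a**3 + 8a**2 + 30a − 475.
Then a = 5 is a root, so (a − 5) is a factor; dividing leaves a**2 + 13a + 95.
The quadratic a**2 + 13a + 95 has discriminant −211 < 0 and is irreducible over ℤ.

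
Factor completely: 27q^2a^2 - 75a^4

3a^2(3q - 5a)(3q + 5a)

Factor out 3a^2, leaving 9q^2 - 25a^2, which is a difference of two squares.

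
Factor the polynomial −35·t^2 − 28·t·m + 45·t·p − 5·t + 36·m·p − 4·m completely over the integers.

Group: −5·t·(7·t − 9·p + 1) − 4·m·(7·t − 9·p + 1); both groups contain (7·t − 9·p + 1).

−(7·t − 9·p + 1)·(5·t + 4·m)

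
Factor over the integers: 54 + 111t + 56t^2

Need a pair with product 56·54 = 3024 and sum 111: that's 48 and 63.
Split the middle term: 56t^2 + 48t + 63t + 54 = 8t(7t + 6) + 9(7t + 6).

(7t + 6)(8t + 9)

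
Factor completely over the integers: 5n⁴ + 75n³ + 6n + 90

Group as (5n⁴ + 6n) + (75n³ + 90) = n(5n³ + 6) + 15(5n³ + 6).
Both groups share the factor (5n³ + 6).

(n + 15)(5n³ + 6)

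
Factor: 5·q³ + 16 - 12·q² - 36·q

(5·q - 2)·(q + 2)·(q - 4)

Trying the rational-root candidates, q = 4 is a root, giving the factor (q - 4) and quotient 5·q² + 8·q - 4.
The remaining quadratic factors as (q + 2)(5·q - 2).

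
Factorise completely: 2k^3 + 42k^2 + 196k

Pull out the common factor 2k, then factor the remaining trinomial.

2k(k + 14)(k + 7)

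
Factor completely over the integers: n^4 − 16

Substitute u = n^2 to get a quadratic in u, then factor.
n^2 + 4 is irreducible over ℤ (sum of squares).
n^2 − 4 is a difference of squares.

(n + 2)·(n − 2)·(n^2 + 4)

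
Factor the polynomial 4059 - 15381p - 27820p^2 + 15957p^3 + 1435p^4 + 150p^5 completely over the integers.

Among the possible rational roots, p = 1/5 is a root, so (5p - 1) is a factor; dividing leaves 30p^4 + 293p^3 + 3250p^2 - 4914p - 4059.
Next, p = -3/5 is a root, so (5p + 3) divides it; the quotient is 6p^3 + 55p^2 + 617p - 1353.
Then p = 11/6 is a root, so (6p - 11) is a factor; dividing leaves p^2 + 11p + 123.
The quadratic p^2 + 11p + 123 has discriminant -371 < 0 and is irreducible over ℤ.

(5p + 3)(5p - 1)(6p - 11)(p^2 + 11p + 123)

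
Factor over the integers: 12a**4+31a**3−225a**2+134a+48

Trying the rational-root candidates, a = 1 is a root, so (a−1) is a factor; dividing leaves 12a**3+43a**2−182a−48.
Continuing, a = −1/4 is a root, so (4a+1) is a factor; dividing leaves 3a**2+10a−48.
The remaining quadratic factors as (3a−8)(a+6).

(3a−8)(4a+1)(a+6)(a−1)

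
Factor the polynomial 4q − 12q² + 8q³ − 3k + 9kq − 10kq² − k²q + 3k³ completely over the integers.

Group: k(3k² − 7kq + 3k + 4q² − 4q) + (2q − 1)(3k² − 7kq + 3k + 4q² − 4q); both groups contain (3k² − 7kq + 3k + 4q² − 4q), so (k + 2q − 1) is a factor with cofactor 3k² − 7kq + 3k + 4q² − 4q.
The cofactor groups again: 3k² − 7kq + 3k + 4q² − 4q = 3k(k − q + 1) − 4q(k − q + 1); both groups contain (k − q + 1), giving (3k − 4q)(k − q + 1).

(3k − 4q)(k + 2q − 1)(k − q + 1)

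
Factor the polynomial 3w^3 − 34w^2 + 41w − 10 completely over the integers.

Testing divisors of the constant over divisors of the leading coefficient, w = 10 is a root, so (w − 10) is a factor; dividing leaves 3w^2 − 4w + 1.
The remaining quadratic factors as (3w − 1)(w − 1).

(3w − 1)(w − 1)(w − 10)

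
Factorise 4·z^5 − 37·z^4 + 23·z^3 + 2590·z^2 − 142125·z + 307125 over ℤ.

Among the possible rational roots, z = 15 is a root, so (z − 15) divides it; the quotient is 4·z^4 + 23·z^3 + 368·z^2 + 8110·z − 20475.
Then z = 9/4 is a root, so (4·z − 9) is a factor; dividing leaves z^3 + 8·z^2 + 110·z + 2275.
Continuing, z = −13 is a root, so (z + 13) is a factor; dividing leaves z^2 − 5·z + 175.
The quadratic z^2 − 5·z + 175 has discriminant −675 < 0 and is irreducible over ℤ.

(4·z − 9)·(z + 13)·(z − 15)·(z^2 − 5·z + 175)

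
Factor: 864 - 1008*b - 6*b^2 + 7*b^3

Trying the rational-root candidates, b = 6/7 is a root, so (7*b - 6) is a factor; dividing leaves b^2 - 144.
The remaining quadratic factors as (b - 12)(b + 12).

(7*b - 6)*(b + 12)*(b - 12)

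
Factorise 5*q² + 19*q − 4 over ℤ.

Need a pair with product 5·(−4) = −20 and sum 19: that's 20 and −1.
Split the middle term: 5*q² + 20*q − q − 4 = 5*q*(q + 4) − (q + 4).

(5*q − 1)*(q + 4)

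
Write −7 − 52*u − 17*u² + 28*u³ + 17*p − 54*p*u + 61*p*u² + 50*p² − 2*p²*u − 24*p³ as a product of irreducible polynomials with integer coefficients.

Group: 3*p*(−8*p² + 10*p*u − 2*p + 7*u² + 8*u + 1) + (4*u − 7)*(−8*p² + 10*p*u − 2*p + 7*u² + 8*u + 1); both groups contain (−8*p² + 10*p*u − 2*p + 7*u² + 8*u + 1), so (3*p + 4*u − 7) is a factor with cofactor −8*p² + 10*p*u − 2*p + 7*u² + 8*u + 1.
The cofactor groups again: −8*p² + 10*p*u − 2*p + 7*u² + 8*u + 1 = −4*p*(2*p + u + 1) + (7*u + 1)*(2*p + u + 1); both groups contain (2*p + u + 1), giving −(4*p − 7*u − 1)*(2*p + u + 1).

−(2*p + u + 1)*(3*p + 4*u − 7)*(4*p − 7*u − 1)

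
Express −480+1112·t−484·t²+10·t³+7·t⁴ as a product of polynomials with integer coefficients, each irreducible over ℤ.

By the rational root theorem, t = 2 is a root, so (t−2) is a factor; dividing leaves 7·t³+24·t²−436·t+240.
Next, t = −10 is a root, so (t+10) is a factor; dividing leaves 7·t²−46·t+24.
The remaining quadratic factors as (7·t−4)(t−6).

(7·t−4)·(t+10)·(t−2)·(t−6)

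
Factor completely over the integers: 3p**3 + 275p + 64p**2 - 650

(3p - 5)(p + 10)(p + 13)

Trying the rational-root candidates, p = -13 is a root, so (p + 13) is a factor; dividing leaves 3p**2 + 25p - 50.
The remaining quadratic factors as (3p - 5)(p + 10).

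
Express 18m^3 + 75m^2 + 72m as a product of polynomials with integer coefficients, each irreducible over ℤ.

3m(2m + 3)(3m + 8)

Pull out the common factor 3m, then factor the remaining trinomial.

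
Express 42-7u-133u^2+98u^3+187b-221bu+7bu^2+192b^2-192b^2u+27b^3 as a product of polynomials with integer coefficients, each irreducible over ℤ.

Group: b(27b^2-3bu+30b-14u^2+7u+7) + (-7u+6)(27b^2-3bu+30b-14u^2+7u+7); both groups contain (27b^2-3bu+30b-14u^2+7u+7), so (b-7u+6) is a factor with cofactor 27b^2-3bu+30b-14u^2+7u+7.
The cofactor groups again: 27b^2-3bu+30b-14u^2+7u+7 = 3b(9b-7u+7) + (2u+1)(9b-7u+7); both groups contain (9b-7u+7), giving (3b+2u+1)(9b-7u+7).

(3b+2u+1)(9b-7u+7)(b-7u+6)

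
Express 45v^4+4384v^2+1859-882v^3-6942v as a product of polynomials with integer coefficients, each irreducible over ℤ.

Among the possible rational roots, v = 11/3 is a root, giving the factor (3v-11) and quotient 15v^3-239v^2+585v-169.
Continuing, v = 13 is a root, giving the factor (v-13) and quotient 15v^2-44v+13.
The remaining quadratic factors as (5v-13)(3v-1).

(3v-1)(3v-11)(5v-13)(v-13)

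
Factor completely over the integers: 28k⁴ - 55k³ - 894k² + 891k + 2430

By the rational root theorem, k = 6 is a root, so (k - 6) divides it; the quotient is 28k³ + 113k² - 216k - 405.
Then k = -9/7 is a root, giving the factor (7k + 9) and quotient 4k² + 11k - 45.
The remaining quadratic factors as (4k - 9)(k + 5).

(4k - 9)(7k + 9)(k + 5)(k - 6)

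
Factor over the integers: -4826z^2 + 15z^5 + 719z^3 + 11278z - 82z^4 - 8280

(3z - 5)(5z - 9)(z - 4)(z^2 + 2z + 46)

By the rational root theorem, z = 9/5 is a root, so (5z - 9) is a factor; dividing leaves 3z^4 - 11z^3 + 124z^2 - 742z + 920.
Next, z = 4 is a root, so (z - 4) is a factor; dividing leaves 3z^3 + z^2 + 128z - 230.
Then z = 5/3 is a root, so (3z - 5) divides it; the quotient is z^2 + 2z + 46.
The quadratic z^2 + 2z + 46 has discriminant -180 < 0 and is irreducible over ℤ.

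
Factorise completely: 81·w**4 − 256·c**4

(3·w − 4·c)·(3·w + 4·c)·(9·w**2 + 16·c**2)

Write as (9·w**2)² − (16·c**2)², then factor 9·w**2 − 16·c**2 once more.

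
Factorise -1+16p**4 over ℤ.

(2p+1)(2p-1)(4p**2+1)

Write as (4p**2)² − (1)², then factor 4p**2-1 once more.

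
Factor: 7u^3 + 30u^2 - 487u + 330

(7u - 5)(u + 11)(u - 6)

Trying the rational-root candidates, u = 6 is a root, so (u - 6) is a factor; dividing leaves 7u^2 + 72u - 55.
The remaining quadratic factors as (7u - 5)(u + 11).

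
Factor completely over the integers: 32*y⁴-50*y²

Factor out 2*y², leaving 16*y²-25, which is a difference of two squares.

2*y²*(4*y+5)*(4*y-5)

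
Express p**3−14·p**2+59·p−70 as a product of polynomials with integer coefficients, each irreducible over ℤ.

Among the possible rational roots, p = 5 is a root, giving the factor (p−5) and quotient p**2−9·p+14.
The remaining quadratic factors as (p−2)(p−7).

(p−2)·(p−5)·(p−7)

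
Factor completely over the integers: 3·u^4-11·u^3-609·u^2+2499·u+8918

Testing divisors of the constant over divisors of the leading coefficient, u = 7 is a root, so (u-7) is a factor; dividing leaves 3·u^3+10·u^2-539·u-1274.
Next, u = -7/3 is a root, so (3·u+7) is a factor; dividing leaves u^2+u-182.
The remaining quadratic factors as (u+14)(u-13).

(3·u+7)·(u+14)·(u-13)·(u-7)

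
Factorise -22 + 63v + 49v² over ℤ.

Need a pair with product 49·(-22) = -1078 and sum 63: that's 77 and -14.
Split the middle term: 49v² + 77v - 14v - 22 = 7v(7v + 11) - 2(7v + 11).

(7v + 11)(7v - 2)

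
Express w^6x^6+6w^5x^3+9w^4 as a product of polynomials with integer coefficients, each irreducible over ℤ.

Every term has a factor of w^4; factoring it out leaves w^2x^6+6wx^3+9.
Recognize a perfect-square trinomial with the parts 3 and wx^3.

w^4(wx^3+3)^2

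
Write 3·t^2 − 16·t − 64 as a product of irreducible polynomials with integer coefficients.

Need a pair with product 3·(−64) = −192 and sum −16: that's 8 and −24.
Split the middle term: 3·t^2 + 8·t − 24·t − 64 = t·(3·t + 8) − 8·(3·t + 8).

(3·t + 8)·(t − 8)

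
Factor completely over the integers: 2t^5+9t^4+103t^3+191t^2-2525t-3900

(2t+3)(t+5)(t-4)(t^2+2t+65)

By the rational root theorem, t = -3/2 is a root, so (2t+3) divides it; the quotient is t^4+3t^3+47t^2+25t-1300.
Next, t = 4 is a root, so (t-4) divides it; the quotient is t^3+7t^2+75t+325.
Continuing, t = -5 is a root, giving the factor (t+5) and quotient t^2+2t+65.
The quadratic t^2+2t+65 has discriminant -256 < 0 and is irreducible over ℤ.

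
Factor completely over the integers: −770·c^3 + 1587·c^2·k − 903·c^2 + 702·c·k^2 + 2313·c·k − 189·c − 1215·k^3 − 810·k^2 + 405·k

Group: 10·c·(−77·c^2 + 228·c·k − 21·c − 135·k^2 + 45·k) + (9·k + 9)·(−77·c^2 + 228·c·k − 21·c − 135·k^2 + 45·k); both groups contain (−77·c^2 + 228·c·k − 21·c − 135·k^2 + 45·k), so (10·c + 9·k + 9) is a factor with cofactor −77·c^2 + 228·c·k − 21·c − 135·k^2 + 45·k.
The cofactor groups again: −77·c^2 + 228·c·k − 21·c − 135·k^2 + 45·k = −7·c·(11·c − 9·k + 3) + 15·k·(11·c − 9·k + 3); both groups contain (11·c − 9·k + 3), giving −(7·c − 15·k)·(11·c − 9·k + 3).

−(10·c + 9·k + 9)·(11·c − 9·k + 3)·(7·c − 15·k)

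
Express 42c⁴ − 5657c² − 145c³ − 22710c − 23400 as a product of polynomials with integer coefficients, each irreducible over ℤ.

By the rational root theorem, c = −13/2 is a root, so (2c + 13) is a factor; dividing leaves 21c³ − 209c² − 1470c − 1800.
Then c = −10/3 is a root, giving the factor (3c + 10) and quotient 7c² − 93c − 180.
The remaining quadratic factors as (c − 15)(7c + 12).

(2c + 13)(3c + 10)(7c + 12)(c − 15)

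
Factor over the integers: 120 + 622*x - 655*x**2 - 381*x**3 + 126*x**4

By the rational root theorem, x = -1/6 is a root, giving the factor (6*x + 1) and quotient 21*x**3 - 67*x**2 - 98*x + 120.
Then x = 4 is a root, so (x - 4) divides it; the quotient is 21*x**2 + 17*x - 30.
The remaining quadratic factors as (3*x + 5)(7*x - 6).

(3*x + 5)*(6*x + 1)*(7*x - 6)*(x - 4)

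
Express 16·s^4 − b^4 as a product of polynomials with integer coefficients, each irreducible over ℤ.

(2·s − b)·(2·s + b)·(4·s^2 + b^2)

Difference of squares twice: with A = 2·s and B = b, A⁴ − B⁴ = (A² − B²)(A² + B²), and A² − B² factors again.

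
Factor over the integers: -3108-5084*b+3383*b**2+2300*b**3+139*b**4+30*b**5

(2*b+1)*(3*b+7)*(5*b-6)*(b**2+3*b+74)

Among the possible rational roots, b = -1/2 is a root, so (2*b+1) is a factor; dividing leaves 15*b**4+62*b**3+1119*b**2+1132*b-3108.
Next, b = -7/3 is a root, giving the factor (3*b+7) and quotient 5*b**3+9*b**2+352*b-444.
Then b = 6/5 is a root, so (5*b-6) is a factor; dividing leaves b**2+3*b+74.
The quadratic b**2+3*b+74 has discriminant -287 < 0 and is irreducible over ℤ.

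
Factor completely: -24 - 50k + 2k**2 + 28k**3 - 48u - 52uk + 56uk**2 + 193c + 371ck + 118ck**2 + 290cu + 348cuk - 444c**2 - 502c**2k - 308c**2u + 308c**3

(11c - 14k - 8)(14c + 2k - 3)(2c - 2u - k - 1)

Group: 2c(154c**2 - 174ck - 145c - 28k**2 + 26k + 24) + (-2u - k - 1)(154c**2 - 174ck - 145c - 28k**2 + 26k + 24); both groups contain (154c**2 - 174ck - 145c - 28k**2 + 26k + 24), so (2c - 2u - k - 1) is a factor with cofactor 154c**2 - 174ck - 145c - 28k**2 + 26k + 24.
The cofactor groups again: 154c**2 - 174ck - 145c - 28k**2 + 26k + 24 = 14c(11c - 14k - 8) + (2k - 3)(11c - 14k - 8); both groups contain (11c - 14k - 8), giving (14c + 2k - 3)(11c - 14k - 8).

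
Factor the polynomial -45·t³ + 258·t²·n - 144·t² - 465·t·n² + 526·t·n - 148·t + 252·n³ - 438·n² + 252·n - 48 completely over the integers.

-(5·t - 12·n + 6)·(3·t - 3·n + 2)·(3·t - 7·n + 4)

Group: 3·t·(-15·t² + 71·t·n - 38·t - 84·n² + 90·n - 24) + (-3·n + 2)·(-15·t² + 71·t·n - 38·t - 84·n² + 90·n - 24); both groups contain (-15·t² + 71·t·n - 38·t - 84·n² + 90·n - 24), so (3·t - 3·n + 2) is a factor with cofactor -15·t² + 71·t·n - 38·t - 84·n² + 90·n - 24.
The cofactor groups again: -15·t² + 71·t·n - 38·t - 84·n² + 90·n - 24 = -3·t·(5·t - 12·n + 6) + (7·n - 4)·(5·t - 12·n + 6); both groups contain (5·t - 12·n + 6), giving -(3·t - 7·n + 4)·(5·t - 12·n + 6).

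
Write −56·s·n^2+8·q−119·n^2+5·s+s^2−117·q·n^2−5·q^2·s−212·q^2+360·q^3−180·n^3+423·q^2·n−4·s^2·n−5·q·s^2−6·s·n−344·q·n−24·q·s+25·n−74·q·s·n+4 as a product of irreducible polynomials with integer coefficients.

(8·q−s−5·n−4)·(5·q+4·n−1)·(9·q+s+9·n+1)

Group: 9·q·(40·q^2−5·q·s+7·q·n−28·q−4·s·n+s−20·n^2−11·n+4) + (s+9·n+1)·(40·q^2−5·q·s+7·q·n−28·q−4·s·n+s−20·n^2−11·n+4); both groups contain (40·q^2−5·q·s+7·q·n−28·q−4·s·n+s−20·n^2−11·n+4), so (9·q+s+9·n+1) is a factor with cofactor 40·q^2−5·q·s+7·q·n−28·q−4·s·n+s−20·n^2−11·n+4.
The cofactor groups again: 40·q^2−5·q·s+7·q·n−28·q−4·s·n+s−20·n^2−11·n+4 = 5·q·(8·q−s−5·n−4) + (4·n−1)·(8·q−s−5·n−4); both groups contain (8·q−s−5·n−4), giving (5·q+4·n−1)·(8·q−s−5·n−4).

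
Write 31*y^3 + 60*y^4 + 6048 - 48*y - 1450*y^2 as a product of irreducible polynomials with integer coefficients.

(3*y + 14)*(4*y + 9)*(5*y - 12)*(y - 4)

Trying the rational-root candidates, y = -9/4 is a root, giving the factor (4*y + 9) and quotient 15*y^3 - 26*y^2 - 304*y + 672.
Then y = 12/5 is a root, so (5*y - 12) divides it; the quotient is 3*y^2 + 2*y - 56.
The remaining quadratic factors as (3*y + 14)(y - 4).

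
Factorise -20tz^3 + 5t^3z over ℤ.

5tz(t + 2z)(t - 2z)

Pull out the common factor 5tz; t^2 - 4z^2 is a difference of squares.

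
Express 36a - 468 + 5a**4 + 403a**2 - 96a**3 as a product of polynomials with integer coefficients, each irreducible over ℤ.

(5a - 6)(a + 1)(a - 13)(a - 6)

Among the possible rational roots, a = 6/5 is a root, so (5a - 6) is a factor; dividing leaves a**3 - 18a**2 + 59a + 78.
Then a = -1 is a root, so (a + 1) is a factor; dividing leaves a**2 - 19a + 78.
The remaining quadratic factors as (a - 6)(a - 13).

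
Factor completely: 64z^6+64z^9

64z^6(z+1)(z^2−z+1)

Factor out 64z^6 first: what remains is z^3+1.
Recognize a sum of cubes with the parts z and 1.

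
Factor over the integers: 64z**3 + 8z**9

Every term has a factor of 8z**3; factoring it out leaves z**6 + 8.
Recognize a sum of cubes with the parts 2 and z**2.

8z**3(z**2 + 2)(z**4 - 2z**2 + 4)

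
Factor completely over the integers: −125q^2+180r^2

Pull out the common factor 5; 36r^2−25q^2 is a difference of squares.

5(6r−5q)(6r+5q)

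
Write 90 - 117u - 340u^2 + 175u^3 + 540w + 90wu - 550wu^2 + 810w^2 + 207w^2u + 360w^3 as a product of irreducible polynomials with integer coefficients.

(8w - 5u + 2)(15w - 7u + 15)(3w + 5u + 3)

Group: 8w(45w^2 + 54wu + 90w - 35u^2 + 54u + 45) + (-5u + 2)(45w^2 + 54wu + 90w - 35u^2 + 54u + 45); both groups contain (45w^2 + 54wu + 90w - 35u^2 + 54u + 45), so (8w - 5u + 2) is a factor with cofactor 45w^2 + 54wu + 90w - 35u^2 + 54u + 45.
The cofactor groups again: 45w^2 + 54wu + 90w - 35u^2 + 54u + 45 = 15w(3w + 5u + 3) + (-7u + 15)(3w + 5u + 3); both groups contain (3w + 5u + 3), giving (15w - 7u + 15)(3w + 5u + 3).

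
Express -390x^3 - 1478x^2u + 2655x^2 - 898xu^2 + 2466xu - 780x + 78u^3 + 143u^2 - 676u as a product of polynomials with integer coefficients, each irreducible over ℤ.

Group: 15x(-26x^2 - 76xu + 177x + 6u^2 + 11u - 52) + 13u(-26x^2 - 76xu + 177x + 6u^2 + 11u - 52); both groups contain (-26x^2 - 76xu + 177x + 6u^2 + 11u - 52), so (15x + 13u) is a factor with cofactor -26x^2 - 76xu + 177x + 6u^2 + 11u - 52.
The cofactor groups again: -26x^2 - 76xu + 177x + 6u^2 + 11u - 52 = -13x(2x + 6u - 13) + (u + 4)(2x + 6u - 13); both groups contain (2x + 6u - 13), giving -(13x - u - 4)(2x + 6u - 13).

-(13x - u - 4)(15x + 13u)(2x + 6u - 13)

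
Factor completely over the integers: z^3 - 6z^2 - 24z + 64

By the rational root theorem, z = 2 is a root, so (z - 2) is a factor; dividing leaves z^2 - 4z - 32.
The remaining quadratic factors as (z + 4)(z - 8).

(z + 4)(z - 2)(z - 8)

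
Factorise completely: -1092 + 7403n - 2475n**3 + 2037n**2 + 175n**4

(5n + 7)(5n - 12)(7n - 1)(n - 13)

Trying the rational-root candidates, n = 13 is a root, so (n - 13) is a factor; dividing leaves 175n**3 - 200n**2 - 563n + 84.
Continuing, n = 12/5 is a root, so (5n - 12) is a factor; dividing leaves 35n**2 + 44n - 7.
The remaining quadratic factors as (5n + 7)(7n - 1).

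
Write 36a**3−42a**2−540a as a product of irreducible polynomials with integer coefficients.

Pull out the common factor 6a, then factor the remaining trinomial.

6a(2a−9)(3a+10)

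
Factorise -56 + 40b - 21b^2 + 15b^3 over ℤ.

(5b - 7)(3b^2 + 8)

Group as (15b^3 + 40b) + (-21b^2 - 56) = 5b(3b^2 + 8) - 7(3b^2 + 8).
Both groups share the factor (3b^2 + 8).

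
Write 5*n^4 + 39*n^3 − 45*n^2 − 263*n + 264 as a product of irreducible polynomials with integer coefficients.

(5*n − 11)*(n + 3)*(n + 8)*(n − 1)

Among the possible rational roots, n = 11/5 is a root, giving the factor (5*n − 11) and quotient n^3 + 10*n^2 + 13*n − 24.
Then n = 1 is a root, giving the factor (n − 1) and quotient n^2 + 11*n + 24.
The remaining quadratic factors as (n + 8)(n + 3).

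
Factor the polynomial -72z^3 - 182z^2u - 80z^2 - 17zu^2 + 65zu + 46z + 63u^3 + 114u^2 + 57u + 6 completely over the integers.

-(2z - u - 1)(9z + 7u + 1)(4z + 9u + 6)

Group: 9z(-8z^2 - 14zu - 8z + 9u^2 + 15u + 6) + (7u + 1)(-8z^2 - 14zu - 8z + 9u^2 + 15u + 6); both groups contain (-8z^2 - 14zu - 8z + 9u^2 + 15u + 6), so (9z + 7u + 1) is a factor with cofactor -8z^2 - 14zu - 8z + 9u^2 + 15u + 6.
The cofactor groups again: -8z^2 - 14zu - 8z + 9u^2 + 15u + 6 = -4z(2z - u - 1) + (-9u - 6)(2z - u - 1); both groups contain (2z - u - 1), giving -(4z + 9u + 6)(2z - u - 1).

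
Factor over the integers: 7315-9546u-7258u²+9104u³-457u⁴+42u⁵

Trying the rational-root candidates, u = 7/6 is a root, so (6u-7) is a factor; dividing leaves 7u⁴-68u³+1438u²+468u-1045.
Continuing, u = 5/7 is a root, giving the factor (7u-5) and quotient u³-9u²+199u+209.
Next, u = -1 is a root, giving the factor (u+1) and quotient u²-10u+209.
The quadratic u²-10u+209 has discriminant -736 < 0 and is irreducible over ℤ.

(6u-7)(7u-5)(u+1)(u²-10u+209)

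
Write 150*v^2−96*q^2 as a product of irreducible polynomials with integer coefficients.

Pull out the common factor 6; 25*v^2−16*q^2 is a difference of squares.

6*(5*v−4*q)*(5*v+4*q)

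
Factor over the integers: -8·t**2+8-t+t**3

(t+1)·(t-1)·(t-8)

Group as (t**3-t) + (-8·t**2+8) = t·(t**2-1) - 8·(t**2-1).
Both groups share the factor (t**2-1).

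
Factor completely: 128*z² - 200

Every term has a factor of 8. Then 16*z² - 25 = (4*z)² − (5)².

8*(4*z + 5)*(4*z - 5)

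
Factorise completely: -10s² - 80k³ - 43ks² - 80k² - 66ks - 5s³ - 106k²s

-(2k + s + 2)(5k + s)(8k + 5s)

Group: 2k(-40k² - 33ks - 5s²) + (s + 2)(-40k² - 33ks - 5s²); both groups contain (-40k² - 33ks - 5s²), so (2k + s + 2) is a factor with cofactor -40k² - 33ks - 5s².
The cofactor groups again: -40k² - 33ks - 5s² = -5k(8k + 5s) - s(8k + 5s); both groups contain (8k + 5s), giving -(5k + s)(8k + 5s).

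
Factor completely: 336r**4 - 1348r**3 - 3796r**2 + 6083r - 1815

Among the possible rational roots, r = 5/6 is a root, so (6r - 5) divides it; the quotient is 56r**3 - 178r**2 - 781r + 363.
Next, r = 11/2 is a root, so (2r - 11) is a factor; dividing leaves 28r**2 + 65r - 33.
The remaining quadratic factors as (7r - 3)(4r + 11).

(2r - 11)(4r + 11)(6r - 5)(7r - 3)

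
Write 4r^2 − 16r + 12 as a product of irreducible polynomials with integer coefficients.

4(r − 1)(r − 3)

Pull out the common factor 4, then factor the remaining trinomial.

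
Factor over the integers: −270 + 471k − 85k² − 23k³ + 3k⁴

(3k − 2)(k + 5)(k − 3)(k − 9)

Testing divisors of the constant over divisors of the leading coefficient, k = 9 is a root, so (k − 9) is a factor; dividing leaves 3k³ + 4k² − 49k + 30.
Then k = 2/3 is a root, so (3k − 2) is a factor; dividing leaves k² + 2k − 15.
The remaining quadratic factors as (k + 5)(k − 3).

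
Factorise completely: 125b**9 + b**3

b**3(5b**2 + 1)(25b**4 − 5b**2 + 1)

Factor out b**3 first: what remains is 125b**6 + 1.
Recognize a sum of cubes with the parts 5b**2 and 1.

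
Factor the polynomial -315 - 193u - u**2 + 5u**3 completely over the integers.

Trying the rational-root candidates, u = 7 is a root, giving the factor (u - 7) and quotient 5u**2 + 34u + 45.
The remaining quadratic factors as (5u + 9)(u + 5).

(5u + 9)(u + 5)(u - 7)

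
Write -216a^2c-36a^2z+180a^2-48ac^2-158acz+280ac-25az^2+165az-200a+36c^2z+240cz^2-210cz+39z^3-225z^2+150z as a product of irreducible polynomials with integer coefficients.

-(4a-3z)(6c+z-5)(9a+2c+13z-10)

Group: 4a(-54ac-9az+45a-12c^2-80cz+70c-13z^2+75z-50) - 3z(-54ac-9az+45a-12c^2-80cz+70c-13z^2+75z-50); both groups contain (-54ac-9az+45a-12c^2-80cz+70c-13z^2+75z-50), so (4a-3z) is a factor with cofactor -54ac-9az+45a-12c^2-80cz+70c-13z^2+75z-50.
The cofactor groups again: -54ac-9az+45a-12c^2-80cz+70c-13z^2+75z-50 = -6c(9a+2c+13z-10) + (-z+5)(9a+2c+13z-10); both groups contain (9a+2c+13z-10), giving -(6c+z-5)(9a+2c+13z-10).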